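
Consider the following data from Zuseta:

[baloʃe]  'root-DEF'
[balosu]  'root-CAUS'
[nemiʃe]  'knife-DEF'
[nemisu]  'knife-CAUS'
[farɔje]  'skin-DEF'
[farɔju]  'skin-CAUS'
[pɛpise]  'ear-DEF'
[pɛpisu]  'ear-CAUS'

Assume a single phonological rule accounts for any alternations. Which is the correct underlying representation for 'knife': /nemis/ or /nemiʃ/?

In [nemiʃe] and [nemisu] the final segment of 'knife' alternates: [ʃ] ~ [s].
Compare 'ear', with invariant [s] in [pɛpise] and [pɛpisu]: an analysis with underlying /s/ and a rule producing [ʃ] before the DEF suffix would wrongly predict alternation here too.
The underlying segment must be /ʃ/; palato-alveolar /ʃ/ becomes [s] when no front vowel follows, yielding [s] there.

/nemiʃ/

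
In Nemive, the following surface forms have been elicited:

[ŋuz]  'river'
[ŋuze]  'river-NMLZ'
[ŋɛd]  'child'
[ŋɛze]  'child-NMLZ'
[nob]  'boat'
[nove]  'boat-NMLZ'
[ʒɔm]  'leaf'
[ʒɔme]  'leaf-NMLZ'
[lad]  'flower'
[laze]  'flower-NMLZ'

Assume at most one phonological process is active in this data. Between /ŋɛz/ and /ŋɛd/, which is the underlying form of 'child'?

The stem for 'child' ends in [d] in [ŋɛd] but [z] in [ŋɛze].
But 'river' keeps [z] in both environments ([ŋuz], [ŋuze]), so there is no rule changing /z/ to [d] in isolation.
The alternation reflects intervocalic spirantization: voiced stops become fricatives between vowels. /d/ is underlying.

/ŋɛd/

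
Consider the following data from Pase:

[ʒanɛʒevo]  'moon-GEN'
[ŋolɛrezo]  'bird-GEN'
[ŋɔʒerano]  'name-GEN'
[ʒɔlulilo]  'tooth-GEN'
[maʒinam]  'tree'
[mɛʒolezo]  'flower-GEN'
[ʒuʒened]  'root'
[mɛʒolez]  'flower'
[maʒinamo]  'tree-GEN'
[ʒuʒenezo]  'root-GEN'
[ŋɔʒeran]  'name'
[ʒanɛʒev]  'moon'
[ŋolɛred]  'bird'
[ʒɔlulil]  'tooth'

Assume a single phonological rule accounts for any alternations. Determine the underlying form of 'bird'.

/ŋolɛred/

The root 'bird' surfaces as [ŋolɛrezo] and [ŋolɛred], with a stem-final [z] ~ [d] alternation.
But 'flower' keeps [z] in both environments ([mɛʒolezo], [mɛʒolez]), so there is no rule changing /z/ to [d] in isolation.
So /d/ is underlying, and a rule of intervocalic spirantization — voiced stops become fricatives between vowels — gives [z].
So 'bird' = /ŋolɛred/.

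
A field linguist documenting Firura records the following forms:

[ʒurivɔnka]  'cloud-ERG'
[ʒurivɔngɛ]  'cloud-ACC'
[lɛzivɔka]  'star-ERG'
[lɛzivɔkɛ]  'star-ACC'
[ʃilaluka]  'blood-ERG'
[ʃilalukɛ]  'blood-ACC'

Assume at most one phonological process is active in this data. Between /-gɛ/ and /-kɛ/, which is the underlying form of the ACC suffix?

/-gɛ/

The ACC morpheme has two allomorphs, [-gɛ] and [-kɛ].
The ERG suffix, which begins with [k], is invariant after every stem; so [k] is not altered by any rule here.
The ACC suffix is therefore /-gɛ/ underlyingly, with post-vocalic devoicing: voiced stops become voiceless after a vowel.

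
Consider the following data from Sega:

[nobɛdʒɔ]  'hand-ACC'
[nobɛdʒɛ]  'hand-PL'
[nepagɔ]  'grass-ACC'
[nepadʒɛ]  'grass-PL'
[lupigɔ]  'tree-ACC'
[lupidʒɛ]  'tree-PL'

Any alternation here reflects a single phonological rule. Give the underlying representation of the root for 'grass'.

The root 'grass' surfaces as [nepagɔ] and [nepadʒɛ], with a stem-final [g] ~ [dʒ] alternation.
The stem 'hand' ([nobɛdʒɔ], [nobɛdʒɛ]) shows [dʒ] unchanged in both environments, so [dʒ] cannot be basic with [g] derived before the ACC suffix.
The alternation reflects palatalization before a front vowel: /g/ becomes palato-alveolar [dʒ] before a front vowel. /g/ is underlying.
So 'grass' = /nepag/.

/nepag/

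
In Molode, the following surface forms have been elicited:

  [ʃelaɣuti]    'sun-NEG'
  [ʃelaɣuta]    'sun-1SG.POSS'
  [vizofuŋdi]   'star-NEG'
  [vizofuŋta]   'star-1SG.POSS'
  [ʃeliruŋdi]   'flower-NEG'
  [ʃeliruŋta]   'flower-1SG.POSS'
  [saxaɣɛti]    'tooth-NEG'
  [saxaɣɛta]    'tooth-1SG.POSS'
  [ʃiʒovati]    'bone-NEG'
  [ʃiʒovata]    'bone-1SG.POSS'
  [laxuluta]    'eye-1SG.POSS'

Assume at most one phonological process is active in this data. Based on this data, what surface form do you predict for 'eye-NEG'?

The NEG morpheme has two allomorphs, [-di] and [-ti].
The 1SG.POSS suffix, which begins with [t], is invariant after every stem; so [t] is not altered by any rule here.
So the underlying form is /-di/, and voiced stops become voiceless after a vowel.
After 'eye', which ends in a vowel, the suffix surfaces as [-ti], giving [laxuluti].

[laxuluti]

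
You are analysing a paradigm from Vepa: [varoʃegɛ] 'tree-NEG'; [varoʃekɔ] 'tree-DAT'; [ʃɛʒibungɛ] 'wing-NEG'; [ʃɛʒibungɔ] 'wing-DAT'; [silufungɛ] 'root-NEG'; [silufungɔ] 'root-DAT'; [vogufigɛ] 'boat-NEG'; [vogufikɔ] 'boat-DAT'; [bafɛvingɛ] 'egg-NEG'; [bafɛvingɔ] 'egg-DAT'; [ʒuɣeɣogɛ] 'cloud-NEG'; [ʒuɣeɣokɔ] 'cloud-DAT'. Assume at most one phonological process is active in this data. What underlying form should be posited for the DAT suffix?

The DAT morpheme has two allomorphs, [-gɔ] and [-kɔ].
By contrast the NEG suffix keeps its initial [g] throughout — that segment must be underlying.
So the underlying form is /-kɔ/, and voiceless stops become voiced after a nasal.

/-kɔ/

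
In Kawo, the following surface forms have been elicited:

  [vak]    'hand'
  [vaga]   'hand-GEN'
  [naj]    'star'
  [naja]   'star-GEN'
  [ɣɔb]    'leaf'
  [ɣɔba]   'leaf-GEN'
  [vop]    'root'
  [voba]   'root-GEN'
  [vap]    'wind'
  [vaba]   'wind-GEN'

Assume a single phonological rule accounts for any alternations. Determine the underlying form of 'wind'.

In [vap] and [vaba] the final segment of 'wind' alternates: [p] ~ [b].
Compare 'leaf', with invariant [b] in [ɣɔb] and [ɣɔba]: an analysis with underlying /b/ and a rule producing [p] in isolation would wrongly predict alternation here too.
So /p/ is underlying, and a rule of intervocalic voicing — voiceless stops become voiced between vowels — gives [b].

/vap/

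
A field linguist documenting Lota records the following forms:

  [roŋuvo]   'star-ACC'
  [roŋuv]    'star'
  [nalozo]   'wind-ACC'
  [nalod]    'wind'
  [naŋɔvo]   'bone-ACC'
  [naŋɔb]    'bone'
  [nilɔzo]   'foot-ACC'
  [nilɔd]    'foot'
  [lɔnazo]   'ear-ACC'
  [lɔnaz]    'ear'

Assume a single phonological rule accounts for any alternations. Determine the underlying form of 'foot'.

/nilɔd/

In [nilɔzo] and [nilɔd] the final segment of 'foot' alternates: [z] ~ [d].
The stem 'ear' ([lɔnazo], [lɔnaz]) shows [z] unchanged in both environments, so [z] cannot be basic with [d] derived in isolation.
The alternation reflects intervocalic spirantization: voiced stops become fricatives between vowels. /d/ is underlying.
So 'foot' = /nilɔd/.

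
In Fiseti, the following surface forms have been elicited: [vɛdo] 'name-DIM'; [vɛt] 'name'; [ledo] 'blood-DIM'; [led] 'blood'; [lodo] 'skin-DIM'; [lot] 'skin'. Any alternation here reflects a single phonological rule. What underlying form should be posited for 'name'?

/vɛt/

In [vɛdo] and [vɛt] the final segment of 'name' alternates: [d] ~ [t].
Compare 'blood', with invariant [d] in [ledo] and [led]: an analysis with underlying /d/ and a rule producing [t] in isolation would wrongly predict alternation here too.
Therefore /t/ is basic and [d] is derived by intervocalic voicing (voiceless stops become voiced between vowels).
The underlying form of 'name' is therefore /vɛt/.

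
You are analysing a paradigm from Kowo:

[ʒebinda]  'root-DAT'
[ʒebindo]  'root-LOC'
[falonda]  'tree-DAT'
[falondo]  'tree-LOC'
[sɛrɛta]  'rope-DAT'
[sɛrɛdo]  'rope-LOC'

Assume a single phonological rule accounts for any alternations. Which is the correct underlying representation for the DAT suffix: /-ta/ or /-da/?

The DAT morpheme has two allomorphs, [-da] and [-ta].
The LOC suffix, which begins with [d], is invariant after every stem; so [d] is not altered by any rule here.
So the underlying form is /-ta/, and voiceless stops become voiced after a nasal.

/-ta/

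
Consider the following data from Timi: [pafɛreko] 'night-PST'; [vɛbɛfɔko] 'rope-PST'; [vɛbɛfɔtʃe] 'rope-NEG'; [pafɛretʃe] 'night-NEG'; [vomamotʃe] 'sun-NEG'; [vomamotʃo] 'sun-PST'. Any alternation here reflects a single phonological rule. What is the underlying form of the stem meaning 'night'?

/pafɛrek/

In [pafɛretʃe] and [pafɛreko] the final segment of 'night' alternates: [tʃ] ~ [k].
Compare 'sun', with invariant [tʃ] in [vomamotʃe] and [vomamotʃo]: an analysis with underlying /tʃ/ and a rule producing [k] before the PST suffix would wrongly predict alternation here too.
So /k/ is underlying, and a rule of palatalization before a front vowel — /k/ becomes palato-alveolar [tʃ] before a front vowel — gives [tʃ].
So 'night' = /pafɛrek/.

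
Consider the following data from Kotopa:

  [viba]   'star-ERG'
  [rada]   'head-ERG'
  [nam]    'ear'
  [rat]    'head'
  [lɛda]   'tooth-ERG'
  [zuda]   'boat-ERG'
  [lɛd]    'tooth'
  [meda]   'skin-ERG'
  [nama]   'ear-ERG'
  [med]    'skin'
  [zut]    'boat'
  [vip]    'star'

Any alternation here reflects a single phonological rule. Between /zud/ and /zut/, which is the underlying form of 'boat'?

/zut/

'boat' shows [d] ~ [t] at the end of the stem ([zuda] vs [zut]).
The stem 'skin' ([meda], [med]) shows [d] unchanged in both environments, so [d] cannot be basic with [t] derived in isolation.
So /t/ is underlying, and a rule of intervocalic voicing — voiceless stops become voiced between vowels — gives [d].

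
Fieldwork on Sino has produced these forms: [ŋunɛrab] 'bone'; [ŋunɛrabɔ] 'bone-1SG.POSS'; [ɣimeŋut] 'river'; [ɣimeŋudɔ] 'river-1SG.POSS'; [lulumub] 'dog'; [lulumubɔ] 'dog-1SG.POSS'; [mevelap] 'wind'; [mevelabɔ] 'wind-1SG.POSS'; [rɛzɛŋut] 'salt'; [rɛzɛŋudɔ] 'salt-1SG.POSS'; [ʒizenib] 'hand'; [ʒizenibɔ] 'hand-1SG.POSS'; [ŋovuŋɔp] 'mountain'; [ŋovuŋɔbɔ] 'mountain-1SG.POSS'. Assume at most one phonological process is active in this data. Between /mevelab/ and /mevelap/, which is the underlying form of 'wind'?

'wind' shows [p] ~ [b] at the end of the stem ([mevelap] vs [mevelabɔ]).
The stem 'bone' ([ŋunɛrab], [ŋunɛrabɔ]) shows [b] unchanged in both environments, so [b] cannot be basic with [p] derived in isolation.
Therefore /p/ is basic and [b] is derived by intervocalic voicing (voiceless stops become voiced between vowels).

/mevelap/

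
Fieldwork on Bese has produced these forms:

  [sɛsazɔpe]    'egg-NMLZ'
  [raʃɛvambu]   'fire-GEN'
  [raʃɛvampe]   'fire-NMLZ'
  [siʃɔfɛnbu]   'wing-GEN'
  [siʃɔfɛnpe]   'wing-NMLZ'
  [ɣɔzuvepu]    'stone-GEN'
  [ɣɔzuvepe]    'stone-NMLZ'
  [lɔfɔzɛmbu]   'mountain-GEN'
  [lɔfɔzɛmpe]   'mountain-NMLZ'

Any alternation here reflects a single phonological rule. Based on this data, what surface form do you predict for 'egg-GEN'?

The GEN morpheme has two allomorphs, [-bu] and [-pu].
By contrast the NMLZ suffix keeps its initial [p] throughout — that segment must be underlying.
The GEN suffix is therefore /-bu/ underlyingly, with post-vocalic devoicing: voiced stops become voiceless after a vowel.
After 'egg', which ends in a vowel, the suffix surfaces as [-pu], giving [sɛsazɔpu].

[sɛsazɔpu]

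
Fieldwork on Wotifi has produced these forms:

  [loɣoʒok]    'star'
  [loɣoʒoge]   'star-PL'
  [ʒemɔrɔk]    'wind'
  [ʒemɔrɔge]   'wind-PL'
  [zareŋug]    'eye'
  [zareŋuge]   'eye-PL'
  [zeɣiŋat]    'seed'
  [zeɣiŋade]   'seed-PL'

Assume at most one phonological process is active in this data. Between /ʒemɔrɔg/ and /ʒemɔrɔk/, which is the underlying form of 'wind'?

'wind' shows [k] ~ [g] at the end of the stem ([ʒemɔrɔk] vs [ʒemɔrɔge]).
Compare 'eye', with invariant [g] in [zareŋug] and [zareŋuge]: an analysis with underlying /g/ and a rule producing [k] in isolation would wrongly predict alternation here too.
Therefore /k/ is basic and [g] is derived by intervocalic voicing (voiceless stops become voiced between vowels).

/ʒemɔrɔk/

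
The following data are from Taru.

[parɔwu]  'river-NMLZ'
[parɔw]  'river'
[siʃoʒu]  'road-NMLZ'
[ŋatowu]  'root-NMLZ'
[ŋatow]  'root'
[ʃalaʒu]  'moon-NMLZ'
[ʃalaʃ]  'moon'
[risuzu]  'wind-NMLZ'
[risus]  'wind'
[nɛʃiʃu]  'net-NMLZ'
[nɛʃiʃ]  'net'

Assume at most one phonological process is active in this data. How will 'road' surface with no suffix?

[siʃoʃ]

In [ʃalaʒu] and [ʃalaʃ] the final segment of 'moon' alternates: [ʒ] ~ [ʃ].
But 'net' keeps [ʃ] in both environments ([nɛʃiʃu], [nɛʃiʃ]), so there is no rule changing /ʃ/ to [ʒ] before the NMLZ suffix.
The underlying segment must be /ʒ/; voiced obstruents become voiceless word-finally, yielding [ʃ] there.
The one attested form of 'road', [siʃoʒu], shows underlying /siʃoʒ/. Applying the same rule word-finally gives [siʃoʃ].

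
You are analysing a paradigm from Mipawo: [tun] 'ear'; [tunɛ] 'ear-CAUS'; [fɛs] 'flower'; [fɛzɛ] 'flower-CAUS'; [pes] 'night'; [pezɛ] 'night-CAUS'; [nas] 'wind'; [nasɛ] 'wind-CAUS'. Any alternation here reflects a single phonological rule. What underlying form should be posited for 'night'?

/pez/

In [pes] and [pezɛ] the final segment of 'night' alternates: [s] ~ [z].
The stem 'wind' ([nas], [nasɛ]) shows [s] unchanged in both environments, so [s] cannot be basic with [z] derived before the CAUS suffix.
The underlying segment must be /z/; voiced obstruents become voiceless word-finally, yielding [s] there.
Hence 'night' is /pez/ underlyingly.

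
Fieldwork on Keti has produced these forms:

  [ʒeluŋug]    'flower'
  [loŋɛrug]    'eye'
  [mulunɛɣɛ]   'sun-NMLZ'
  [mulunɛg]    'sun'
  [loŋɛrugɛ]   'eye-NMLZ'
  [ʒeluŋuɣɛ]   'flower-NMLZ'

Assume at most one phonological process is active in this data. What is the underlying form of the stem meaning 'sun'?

In [mulunɛɣɛ] and [mulunɛg] the final segment of 'sun' alternates: [ɣ] ~ [g].
Compare 'eye', with invariant [g] in [loŋɛrugɛ] and [loŋɛrug]: an analysis with underlying /g/ and a rule producing [ɣ] before the NMLZ suffix would wrongly predict alternation here too.
The alternation reflects word-final hardening: voiced fricatives become stops word-finally. /ɣ/ is underlying.
Hence 'sun' is /mulunɛɣ/ underlyingly.

/mulunɛɣ/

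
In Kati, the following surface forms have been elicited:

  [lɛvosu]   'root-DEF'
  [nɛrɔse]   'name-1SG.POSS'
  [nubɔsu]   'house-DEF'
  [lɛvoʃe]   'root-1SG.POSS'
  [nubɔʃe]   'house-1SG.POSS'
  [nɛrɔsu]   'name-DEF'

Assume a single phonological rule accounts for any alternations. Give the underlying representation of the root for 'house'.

The stem for 'house' ends in [s] in [nubɔsu] but [ʃ] in [nubɔʃe].
But 'name' keeps [s] in both environments ([nɛrɔsu], [nɛrɔse]), so there is no rule changing /s/ to [ʃ] before the 1SG.POSS suffix.
The alternation reflects depalatalization: palato-alveolar /ʃ/ becomes [s] when no front vowel follows. /ʃ/ is underlying.

/nubɔʃ/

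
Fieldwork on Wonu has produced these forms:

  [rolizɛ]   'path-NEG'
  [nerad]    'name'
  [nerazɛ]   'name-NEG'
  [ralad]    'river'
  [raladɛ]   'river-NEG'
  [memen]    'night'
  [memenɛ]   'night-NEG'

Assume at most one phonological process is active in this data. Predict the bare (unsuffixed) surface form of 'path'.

[rolid]

The root 'name' surfaces as [nerad] and [nerazɛ], with a stem-final [d] ~ [z] alternation.
If /d/ were underlying and a rule turned it into [z] before the NEG suffix, 'river' would also alternate; but it has [d] in both [ralad] and [raladɛ].
The underlying segment must be /z/; voiced fricatives become stops word-finally, yielding [d] there.
From [rolizɛ] the stem 'path' is /roliz/; word-finally this yields [rolid].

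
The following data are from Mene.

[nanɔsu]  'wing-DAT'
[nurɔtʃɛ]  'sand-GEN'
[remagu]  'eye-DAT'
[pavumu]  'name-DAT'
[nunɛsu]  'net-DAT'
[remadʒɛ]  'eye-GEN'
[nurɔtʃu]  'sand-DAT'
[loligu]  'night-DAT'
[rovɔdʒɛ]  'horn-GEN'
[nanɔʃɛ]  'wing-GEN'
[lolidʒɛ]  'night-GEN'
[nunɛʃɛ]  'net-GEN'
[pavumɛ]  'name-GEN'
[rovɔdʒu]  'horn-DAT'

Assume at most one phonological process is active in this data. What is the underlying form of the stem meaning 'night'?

The stem for 'night' ends in [g] in [loligu] but [dʒ] in [lolidʒɛ].
But 'horn' keeps [dʒ] in both environments ([rovɔdʒu], [rovɔdʒɛ]), so there is no rule changing /dʒ/ to [g] before the DAT suffix.
So /g/ is underlying, and a rule of palatalization before a front vowel — /g/ and /s/ become palato-alveolar [dʒ] and [ʃ] before a front vowel — gives [dʒ].
The underlying form of 'night' is therefore /lolig/.

/lolig/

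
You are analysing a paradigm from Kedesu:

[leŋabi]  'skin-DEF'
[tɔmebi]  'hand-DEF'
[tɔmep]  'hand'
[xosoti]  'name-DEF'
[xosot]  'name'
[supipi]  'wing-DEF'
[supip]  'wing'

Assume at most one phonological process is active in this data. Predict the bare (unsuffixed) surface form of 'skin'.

[leŋap]

The stem for 'hand' ends in [b] in [tɔmebi] but [p] in [tɔmep].
The stem 'wing' ([supipi], [supip]) shows [p] unchanged in both environments, so [p] cannot be basic with [b] derived before the DEF suffix.
Therefore /b/ is basic and [p] is derived by word-final obstruent devoicing (voiced obstruents become voiceless word-finally).
From [leŋabi] the stem 'skin' is /leŋab/; word-finally this yields [leŋap].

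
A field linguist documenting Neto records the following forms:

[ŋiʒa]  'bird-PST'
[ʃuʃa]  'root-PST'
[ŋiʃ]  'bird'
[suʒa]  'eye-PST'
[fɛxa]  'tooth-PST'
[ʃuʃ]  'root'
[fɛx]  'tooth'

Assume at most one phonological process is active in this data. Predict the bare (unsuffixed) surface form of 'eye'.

[suʃ]

The root 'bird' surfaces as [ŋiʃ] and [ŋiʒa], with a stem-final [ʃ] ~ [ʒ] alternation.
If /ʃ/ were underlying and a rule turned it into [ʒ] before the PST suffix, 'root' would also alternate; but it has [ʃ] in both [ʃuʃ] and [ʃuʃa].
So /ʒ/ is underlying, and a rule of word-final obstruent devoicing — voiced obstruents become voiceless word-finally — gives [ʃ].
From [suʒa] the stem 'eye' is /suʒ/; word-finally this yields [suʃ].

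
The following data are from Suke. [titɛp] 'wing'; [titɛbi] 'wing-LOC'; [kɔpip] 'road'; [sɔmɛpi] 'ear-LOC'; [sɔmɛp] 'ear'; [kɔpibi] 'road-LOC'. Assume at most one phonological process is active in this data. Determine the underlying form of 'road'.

'road' shows [b] ~ [p] at the end of the stem ([kɔpibi] vs [kɔpip]).
Compare 'ear', with invariant [p] in [sɔmɛpi] and [sɔmɛp]: an analysis with underlying /p/ and a rule producing [b] before the LOC suffix would wrongly predict alternation here too.
The underlying segment must be /b/; voiced obstruents become voiceless word-finally, yielding [p] there.
The underlying form of 'road' is therefore /kɔpib/.

/kɔpib/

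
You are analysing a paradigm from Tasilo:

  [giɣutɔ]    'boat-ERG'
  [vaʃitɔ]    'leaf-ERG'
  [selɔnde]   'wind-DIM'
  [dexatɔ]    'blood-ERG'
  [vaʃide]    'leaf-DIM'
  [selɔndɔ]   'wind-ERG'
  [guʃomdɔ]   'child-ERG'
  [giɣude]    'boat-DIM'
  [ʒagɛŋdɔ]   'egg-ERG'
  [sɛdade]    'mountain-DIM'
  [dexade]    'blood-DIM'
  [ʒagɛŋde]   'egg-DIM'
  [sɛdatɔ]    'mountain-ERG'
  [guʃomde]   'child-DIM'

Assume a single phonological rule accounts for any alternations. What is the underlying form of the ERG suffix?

/-tɔ/

The ERG suffix surfaces as [-dɔ] and [-tɔ], depending on the final segment of the stem.
By contrast the DIM suffix keeps its initial [d] throughout — that segment must be underlying.
The ERG suffix is therefore /-tɔ/ underlyingly, with post-nasal voicing: voiceless stops become voiced after a nasal.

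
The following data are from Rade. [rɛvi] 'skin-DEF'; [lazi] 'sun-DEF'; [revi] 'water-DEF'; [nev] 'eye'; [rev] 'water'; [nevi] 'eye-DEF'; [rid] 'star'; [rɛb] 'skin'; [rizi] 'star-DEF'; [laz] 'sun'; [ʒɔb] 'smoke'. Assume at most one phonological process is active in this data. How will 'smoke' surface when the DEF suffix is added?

In [rɛb] and [rɛvi] the final segment of 'skin' alternates: [b] ~ [v].
Compare 'water', with invariant [v] in [rev] and [revi]: an analysis with underlying /v/ and a rule producing [b] in isolation would wrongly predict alternation here too.
The alternation reflects intervocalic spirantization: voiced stops become fricatives between vowels. /b/ is underlying.
The one attested form of 'smoke', [ʒɔb], shows underlying /ʒɔb/. Applying the same rule between vowels gives [ʒɔvi].

[ʒɔvi]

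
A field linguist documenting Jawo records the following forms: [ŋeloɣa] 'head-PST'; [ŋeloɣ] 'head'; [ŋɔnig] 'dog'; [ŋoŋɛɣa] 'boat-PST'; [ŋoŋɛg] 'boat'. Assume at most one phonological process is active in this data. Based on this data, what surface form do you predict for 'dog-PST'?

[ŋɔniɣa]

The root 'boat' surfaces as [ŋoŋɛɣa] and [ŋoŋɛg], with a stem-final [ɣ] ~ [g] alternation.
Compare 'head', with invariant [ɣ] in [ŋeloɣa] and [ŋeloɣ]: an analysis with underlying /ɣ/ and a rule producing [g] in isolation would wrongly predict alternation here too.
The alternation reflects intervocalic spirantization: voiced stops become fricatives between vowels. /g/ is underlying.
The one attested form of 'dog', [ŋɔnig], shows underlying /ŋɔnig/. Applying the same rule between vowels gives [ŋɔniɣa].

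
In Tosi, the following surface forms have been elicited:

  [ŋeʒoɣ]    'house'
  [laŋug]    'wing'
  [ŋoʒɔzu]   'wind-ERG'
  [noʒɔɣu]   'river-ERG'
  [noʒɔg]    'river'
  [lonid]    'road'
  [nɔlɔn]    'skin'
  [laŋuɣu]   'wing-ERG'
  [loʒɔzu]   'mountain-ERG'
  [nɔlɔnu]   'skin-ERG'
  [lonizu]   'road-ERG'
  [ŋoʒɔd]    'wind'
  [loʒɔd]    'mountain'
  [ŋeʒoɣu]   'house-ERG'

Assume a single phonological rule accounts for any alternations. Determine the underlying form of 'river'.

/noʒɔg/

The stem for 'river' ends in [ɣ] in [noʒɔɣu] but [g] in [noʒɔg].
Compare 'house', with invariant [ɣ] in [ŋeʒoɣu] and [ŋeʒoɣ]: an analysis with underlying /ɣ/ and a rule producing [g] in isolation would wrongly predict alternation here too.
So /g/ is underlying, and a rule of intervocalic spirantization — voiced stops become fricatives between vowels — gives [ɣ].
Hence 'river' is /noʒɔg/ underlyingly.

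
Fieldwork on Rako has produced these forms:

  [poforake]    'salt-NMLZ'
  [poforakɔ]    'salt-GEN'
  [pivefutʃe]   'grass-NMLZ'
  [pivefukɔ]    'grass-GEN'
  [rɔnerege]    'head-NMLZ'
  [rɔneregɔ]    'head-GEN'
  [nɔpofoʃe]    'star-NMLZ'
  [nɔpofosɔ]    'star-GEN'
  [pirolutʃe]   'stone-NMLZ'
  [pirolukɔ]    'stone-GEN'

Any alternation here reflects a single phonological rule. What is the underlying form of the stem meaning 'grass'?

/pivefutʃ/

The root 'grass' surfaces as [pivefutʃe] and [pivefukɔ], with a stem-final [tʃ] ~ [k] alternation.
Compare 'salt', with invariant [k] in [poforake] and [poforakɔ]: an analysis with underlying /k/ and a rule producing [tʃ] before the NMLZ suffix would wrongly predict alternation here too.
So /tʃ/ is underlying, and a rule of depalatalization — palato-alveolar /tʃ/ and /ʃ/ become [k] and [s] when no front vowel follows — gives [k].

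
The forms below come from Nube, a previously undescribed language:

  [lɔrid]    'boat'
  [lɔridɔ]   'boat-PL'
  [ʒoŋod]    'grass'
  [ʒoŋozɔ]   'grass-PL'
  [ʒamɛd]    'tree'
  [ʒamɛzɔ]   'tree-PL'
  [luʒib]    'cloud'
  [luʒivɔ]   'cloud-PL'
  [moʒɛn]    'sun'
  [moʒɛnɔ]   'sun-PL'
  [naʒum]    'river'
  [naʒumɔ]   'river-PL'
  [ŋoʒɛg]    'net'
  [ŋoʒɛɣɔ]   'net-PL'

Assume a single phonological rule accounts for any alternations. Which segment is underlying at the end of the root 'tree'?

/z/

The stem for 'tree' ends in [d] in [ʒamɛd] but [z] in [ʒamɛzɔ].
Compare 'boat', with invariant [d] in [lɔrid] and [lɔridɔ]: an analysis with underlying /d/ and a rule producing [z] before the PL suffix would wrongly predict alternation here too.
Therefore /z/ is basic and [d] is derived by word-final hardening (voiced fricatives become stops word-finally).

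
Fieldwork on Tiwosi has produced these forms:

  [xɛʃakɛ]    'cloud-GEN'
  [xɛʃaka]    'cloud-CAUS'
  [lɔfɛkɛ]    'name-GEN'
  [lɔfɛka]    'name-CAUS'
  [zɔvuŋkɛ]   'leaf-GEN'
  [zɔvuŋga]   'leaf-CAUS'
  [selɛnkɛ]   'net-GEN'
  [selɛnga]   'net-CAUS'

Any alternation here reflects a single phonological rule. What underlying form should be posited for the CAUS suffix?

/-ga/

The CAUS suffix surfaces as [-ga] and [-ka], depending on the final segment of the stem.
The GEN suffix, which begins with [k], is invariant after every stem; so [k] is not altered by any rule here.
So the underlying form is /-ga/, and voiced stops become voiceless after a vowel.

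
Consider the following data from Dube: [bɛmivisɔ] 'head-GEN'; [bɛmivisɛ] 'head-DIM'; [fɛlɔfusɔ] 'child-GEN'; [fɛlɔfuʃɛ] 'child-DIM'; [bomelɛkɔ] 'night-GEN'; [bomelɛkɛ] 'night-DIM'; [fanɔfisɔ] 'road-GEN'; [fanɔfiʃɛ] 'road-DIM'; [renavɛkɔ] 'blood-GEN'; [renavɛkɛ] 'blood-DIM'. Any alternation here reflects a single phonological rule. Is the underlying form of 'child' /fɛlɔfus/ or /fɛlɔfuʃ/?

/fɛlɔfuʃ/

In [fɛlɔfusɔ] and [fɛlɔfuʃɛ] the final segment of 'child' alternates: [s] ~ [ʃ].
The stem 'head' ([bɛmivisɔ], [bɛmivisɛ]) shows [s] unchanged in both environments, so [s] cannot be basic with [ʃ] derived before the DIM suffix.
So /ʃ/ is underlying, and a rule of depalatalization — palato-alveolar /ʃ/ becomes [s] when no front vowel follows — gives [s].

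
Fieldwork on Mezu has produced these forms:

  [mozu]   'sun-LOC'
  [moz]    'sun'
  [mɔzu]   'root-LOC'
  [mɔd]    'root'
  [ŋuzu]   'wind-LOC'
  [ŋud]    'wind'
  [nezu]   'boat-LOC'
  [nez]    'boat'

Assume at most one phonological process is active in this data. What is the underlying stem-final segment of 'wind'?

/d/

The stem for 'wind' ends in [z] in [ŋuzu] but [d] in [ŋud].
Compare 'boat', with invariant [z] in [nezu] and [nez]: an analysis with underlying /z/ and a rule producing [d] in isolation would wrongly predict alternation here too.
The underlying segment must be /d/; voiced stops become fricatives between vowels, yielding [z] there.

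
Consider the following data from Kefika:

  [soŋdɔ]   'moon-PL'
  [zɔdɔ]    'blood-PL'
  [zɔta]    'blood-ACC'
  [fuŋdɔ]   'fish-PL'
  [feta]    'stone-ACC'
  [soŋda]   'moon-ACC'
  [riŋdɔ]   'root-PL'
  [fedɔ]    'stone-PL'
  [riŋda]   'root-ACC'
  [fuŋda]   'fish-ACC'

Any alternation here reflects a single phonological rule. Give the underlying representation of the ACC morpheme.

/-ta/

The ACC suffix surfaces as [-da] and [-ta], depending on the final segment of the stem.
By contrast the PL suffix keeps its initial [d] throughout — that segment must be underlying.
So the underlying form is /-ta/, and voiceless stops become voiced after a nasal.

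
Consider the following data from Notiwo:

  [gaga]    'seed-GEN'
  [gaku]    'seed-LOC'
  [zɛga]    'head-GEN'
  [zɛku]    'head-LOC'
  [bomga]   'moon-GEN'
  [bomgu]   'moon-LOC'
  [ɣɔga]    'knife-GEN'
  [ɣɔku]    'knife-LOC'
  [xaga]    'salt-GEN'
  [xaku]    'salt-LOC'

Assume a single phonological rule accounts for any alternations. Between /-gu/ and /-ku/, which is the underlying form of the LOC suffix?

/-ku/

The LOC suffix surfaces as [-gu] and [-ku], depending on the final segment of the stem.
The GEN suffix, which begins with [g], is invariant after every stem; so [g] is not altered by any rule here.
So the underlying form is /-ku/, and voiceless stops become voiced after a nasal.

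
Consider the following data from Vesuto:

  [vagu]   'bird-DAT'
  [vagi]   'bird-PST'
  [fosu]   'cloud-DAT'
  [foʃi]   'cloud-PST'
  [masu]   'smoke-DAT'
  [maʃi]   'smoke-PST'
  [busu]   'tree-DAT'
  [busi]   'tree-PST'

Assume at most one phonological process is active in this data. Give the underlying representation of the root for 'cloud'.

The stem for 'cloud' ends in [s] in [fosu] but [ʃ] in [foʃi].
Compare 'tree', with invariant [s] in [busu] and [busi]: an analysis with underlying /s/ and a rule producing [ʃ] before the PST suffix would wrongly predict alternation here too.
Therefore /ʃ/ is basic and [s] is derived by depalatalization (palato-alveolar /ʃ/ becomes [s] when no front vowel follows).
So 'cloud' = /foʃ/.

/foʃ/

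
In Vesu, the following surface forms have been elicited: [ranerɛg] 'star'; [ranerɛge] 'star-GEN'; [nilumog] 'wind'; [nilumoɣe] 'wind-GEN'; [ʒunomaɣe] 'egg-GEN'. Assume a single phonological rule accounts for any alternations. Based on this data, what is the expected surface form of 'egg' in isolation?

The root 'wind' surfaces as [nilumog] and [nilumoɣe], with a stem-final [g] ~ [ɣ] alternation.
The stem 'star' ([ranerɛg], [ranerɛge]) shows [g] unchanged in both environments, so [g] cannot be basic with [ɣ] derived before the GEN suffix.
The alternation reflects word-final hardening: voiced fricatives become stops word-finally. /ɣ/ is underlying.
The one attested form of 'egg', [ʒunomaɣe], shows underlying /ʒunomaɣ/. Applying the same rule word-finally gives [ʒunomag].

[ʒunomag]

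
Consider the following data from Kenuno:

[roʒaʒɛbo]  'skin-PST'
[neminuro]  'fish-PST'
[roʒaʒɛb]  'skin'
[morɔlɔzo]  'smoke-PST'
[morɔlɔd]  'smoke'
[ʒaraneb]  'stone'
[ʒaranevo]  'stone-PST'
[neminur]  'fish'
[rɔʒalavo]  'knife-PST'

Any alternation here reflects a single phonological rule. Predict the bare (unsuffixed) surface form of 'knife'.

In [ʒaraneb] and [ʒaranevo] the final segment of 'stone' alternates: [b] ~ [v].
The stem 'skin' ([roʒaʒɛb], [roʒaʒɛbo]) shows [b] unchanged in both environments, so [b] cannot be basic with [v] derived before the PST suffix.
The underlying segment must be /v/; voiced fricatives become stops word-finally, yielding [b] there.
The one attested form of 'knife', [rɔʒalavo], shows underlying /rɔʒalav/. Applying the same rule word-finally gives [rɔʒalab].

[rɔʒalab]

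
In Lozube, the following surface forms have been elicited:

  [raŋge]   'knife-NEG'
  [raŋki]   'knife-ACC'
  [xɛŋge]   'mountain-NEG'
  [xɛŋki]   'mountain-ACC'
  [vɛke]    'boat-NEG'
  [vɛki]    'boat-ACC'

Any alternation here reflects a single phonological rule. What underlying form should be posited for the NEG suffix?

/-ge/

The NEG morpheme has two allomorphs, [-ge] and [-ke].
The ACC suffix, which begins with [k], is invariant after every stem; so [k] is not altered by any rule here.
So the underlying form is /-ge/, and voiced stops become voiceless after a vowel.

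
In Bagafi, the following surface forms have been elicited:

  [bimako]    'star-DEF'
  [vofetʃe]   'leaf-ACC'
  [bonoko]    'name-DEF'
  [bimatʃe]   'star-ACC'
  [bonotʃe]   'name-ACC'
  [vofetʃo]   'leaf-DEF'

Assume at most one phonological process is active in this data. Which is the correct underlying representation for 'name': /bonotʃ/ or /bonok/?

In [bonotʃe] and [bonoko] the final segment of 'name' alternates: [tʃ] ~ [k].
But 'leaf' keeps [tʃ] in both environments ([vofetʃe], [vofetʃo]), so there is no rule changing /tʃ/ to [k] before the DEF suffix.
Therefore /k/ is basic and [tʃ] is derived by palatalization before a front vowel (/k/ becomes palato-alveolar [tʃ] before a front vowel).

/bonok/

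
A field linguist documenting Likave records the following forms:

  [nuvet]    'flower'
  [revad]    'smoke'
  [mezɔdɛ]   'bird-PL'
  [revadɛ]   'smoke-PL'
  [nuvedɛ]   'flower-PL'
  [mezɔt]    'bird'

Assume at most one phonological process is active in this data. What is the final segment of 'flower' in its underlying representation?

/t/

In [nuvet] and [nuvedɛ] the final segment of 'flower' alternates: [t] ~ [d].
Compare 'smoke', with invariant [d] in [revad] and [revadɛ]: an analysis with underlying /d/ and a rule producing [t] in isolation would wrongly predict alternation here too.
So /t/ is underlying, and a rule of intervocalic voicing — voiceless stops become voiced between vowels — gives [d].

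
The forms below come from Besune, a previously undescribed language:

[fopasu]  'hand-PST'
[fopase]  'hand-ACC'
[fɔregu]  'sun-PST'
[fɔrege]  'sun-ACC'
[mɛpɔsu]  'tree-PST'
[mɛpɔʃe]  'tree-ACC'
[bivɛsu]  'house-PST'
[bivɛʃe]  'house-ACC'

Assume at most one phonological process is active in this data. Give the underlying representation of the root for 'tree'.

In [mɛpɔsu] and [mɛpɔʃe] the final segment of 'tree' alternates: [s] ~ [ʃ].
The stem 'hand' ([fopasu], [fopase]) shows [s] unchanged in both environments, so [s] cannot be basic with [ʃ] derived before the ACC suffix.
So /ʃ/ is underlying, and a rule of depalatalization — palato-alveolar /ʃ/ becomes [s] when no front vowel follows — gives [s].

/mɛpɔʃ/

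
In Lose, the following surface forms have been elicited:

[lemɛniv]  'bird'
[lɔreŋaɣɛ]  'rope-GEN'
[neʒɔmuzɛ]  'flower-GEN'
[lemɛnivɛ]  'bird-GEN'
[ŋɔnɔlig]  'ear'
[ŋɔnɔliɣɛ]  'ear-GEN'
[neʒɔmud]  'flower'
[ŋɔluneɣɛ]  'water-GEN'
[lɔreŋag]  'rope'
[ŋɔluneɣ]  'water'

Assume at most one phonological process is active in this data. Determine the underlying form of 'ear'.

/ŋɔnɔlig/

The root 'ear' surfaces as [ŋɔnɔlig] and [ŋɔnɔliɣɛ], with a stem-final [g] ~ [ɣ] alternation.
Compare 'water', with invariant [ɣ] in [ŋɔluneɣ] and [ŋɔluneɣɛ]: an analysis with underlying /ɣ/ and a rule producing [g] in isolation would wrongly predict alternation here too.
The underlying segment must be /g/; voiced stops become fricatives between vowels, yielding [ɣ] there.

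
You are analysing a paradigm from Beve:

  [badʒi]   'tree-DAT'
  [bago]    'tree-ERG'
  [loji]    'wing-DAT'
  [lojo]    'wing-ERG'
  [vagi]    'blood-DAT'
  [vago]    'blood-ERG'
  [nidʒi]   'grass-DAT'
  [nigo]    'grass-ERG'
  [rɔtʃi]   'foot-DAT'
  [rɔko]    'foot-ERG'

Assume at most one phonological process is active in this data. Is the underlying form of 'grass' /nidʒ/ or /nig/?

/nidʒ/

In [nidʒi] and [nigo] the final segment of 'grass' alternates: [dʒ] ~ [g].
The stem 'blood' ([vagi], [vago]) shows [g] unchanged in both environments, so [g] cannot be basic with [dʒ] derived before the DAT suffix.
So /dʒ/ is underlying, and a rule of depalatalization — palato-alveolar /tʃ/ and /dʒ/ become [k] and [g] when no front vowel follows — gives [g].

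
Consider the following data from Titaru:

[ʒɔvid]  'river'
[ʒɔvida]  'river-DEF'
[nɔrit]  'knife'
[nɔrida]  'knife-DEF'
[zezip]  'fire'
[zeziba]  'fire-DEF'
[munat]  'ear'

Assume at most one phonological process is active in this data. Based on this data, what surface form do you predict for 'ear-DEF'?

[munada]

The stem for 'knife' ends in [t] in [nɔrit] but [d] in [nɔrida].
But 'river' keeps [d] in both environments ([ʒɔvid], [ʒɔvida]), so there is no rule changing /d/ to [t] in isolation.
Therefore /t/ is basic and [d] is derived by intervocalic voicing (voiceless stops become voiced between vowels).
The one attested form of 'ear', [munat], shows underlying /munat/. Applying the same rule between vowels gives [munada].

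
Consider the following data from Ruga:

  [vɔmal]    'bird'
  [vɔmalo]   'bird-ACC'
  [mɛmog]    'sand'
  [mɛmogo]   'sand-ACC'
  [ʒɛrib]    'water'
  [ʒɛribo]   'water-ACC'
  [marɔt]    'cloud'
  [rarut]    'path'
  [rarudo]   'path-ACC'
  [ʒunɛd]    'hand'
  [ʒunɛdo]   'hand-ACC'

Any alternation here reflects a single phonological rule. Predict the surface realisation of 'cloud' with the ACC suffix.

[marɔdo]

In [rarut] and [rarudo] the final segment of 'path' alternates: [t] ~ [d].
The stem 'hand' ([ʒunɛd], [ʒunɛdo]) shows [d] unchanged in both environments, so [d] cannot be basic with [t] derived in isolation.
So /t/ is underlying, and a rule of intervocalic voicing — voiceless stops become voiced between vowels — gives [d].
From [marɔt] the stem 'cloud' is /marɔt/; between vowels this yields [marɔdo].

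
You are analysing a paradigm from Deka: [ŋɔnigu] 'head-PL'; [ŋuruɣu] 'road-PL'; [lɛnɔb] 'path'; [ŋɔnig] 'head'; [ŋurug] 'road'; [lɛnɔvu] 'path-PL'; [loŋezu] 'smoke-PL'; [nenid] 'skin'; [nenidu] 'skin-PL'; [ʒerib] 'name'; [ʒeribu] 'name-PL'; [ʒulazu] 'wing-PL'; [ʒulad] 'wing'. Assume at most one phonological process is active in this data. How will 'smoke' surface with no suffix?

In [ʒulad] and [ʒulazu] the final segment of 'wing' alternates: [d] ~ [z].
But 'skin' keeps [d] in both environments ([nenid], [nenidu]), so there is no rule changing /d/ to [z] before the PL suffix.
So /z/ is underlying, and a rule of word-final hardening — voiced fricatives become stops word-finally — gives [d].
From [loŋezu] the stem 'smoke' is /loŋez/; word-finally this yields [loŋed].

[loŋed]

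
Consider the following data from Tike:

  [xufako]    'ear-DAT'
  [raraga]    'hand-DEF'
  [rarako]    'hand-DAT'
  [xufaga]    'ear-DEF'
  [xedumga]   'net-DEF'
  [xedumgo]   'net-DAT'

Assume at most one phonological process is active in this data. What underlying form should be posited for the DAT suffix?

The DAT suffix surfaces as [-go] and [-ko], depending on the final segment of the stem.
The DEF suffix, which begins with [g], is invariant after every stem; so [g] is not altered by any rule here.
The DAT suffix is therefore /-ko/ underlyingly, with post-nasal voicing: voiceless stops become voiced after a nasal.

/-ko/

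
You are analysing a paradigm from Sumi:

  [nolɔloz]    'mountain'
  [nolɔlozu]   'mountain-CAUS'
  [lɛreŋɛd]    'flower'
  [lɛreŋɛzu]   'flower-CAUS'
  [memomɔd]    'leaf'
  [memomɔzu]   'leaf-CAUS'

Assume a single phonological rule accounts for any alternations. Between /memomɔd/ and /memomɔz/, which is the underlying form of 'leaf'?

In [memomɔd] and [memomɔzu] the final segment of 'leaf' alternates: [d] ~ [z].
If /z/ were underlying and a rule turned it into [d] in isolation, 'mountain' would also alternate; but it has [z] in both [nolɔloz] and [nolɔlozu].
The alternation reflects intervocalic spirantization: voiced stops become fricatives between vowels. /d/ is underlying.

/memomɔd/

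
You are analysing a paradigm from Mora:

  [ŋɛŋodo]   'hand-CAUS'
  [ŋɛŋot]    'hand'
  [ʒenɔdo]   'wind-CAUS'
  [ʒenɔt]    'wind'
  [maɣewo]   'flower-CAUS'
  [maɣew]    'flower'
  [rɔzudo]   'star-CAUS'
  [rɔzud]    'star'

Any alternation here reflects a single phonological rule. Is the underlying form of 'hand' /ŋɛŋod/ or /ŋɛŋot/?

The stem for 'hand' ends in [d] in [ŋɛŋodo] but [t] in [ŋɛŋot].
If /d/ were underlying and a rule turned it into [t] in isolation, 'star' would also alternate; but it has [d] in both [rɔzudo] and [rɔzud].
The underlying segment must be /t/; voiceless stops become voiced between vowels, yielding [d] there.

/ŋɛŋot/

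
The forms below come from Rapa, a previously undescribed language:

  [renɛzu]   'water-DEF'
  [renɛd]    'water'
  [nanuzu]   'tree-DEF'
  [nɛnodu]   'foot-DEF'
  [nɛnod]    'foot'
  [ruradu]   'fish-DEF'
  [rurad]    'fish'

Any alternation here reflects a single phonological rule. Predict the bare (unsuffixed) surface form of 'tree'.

In [renɛzu] and [renɛd] the final segment of 'water' alternates: [z] ~ [d].
But 'fish' keeps [d] in both environments ([ruradu], [rurad]), so there is no rule changing /d/ to [z] before the DEF suffix.
So /z/ is underlying, and a rule of word-final hardening — voiced fricatives become stops word-finally — gives [d].
From [nanuzu] the stem 'tree' is /nanuz/; word-finally this yields [nanud].

[nanud]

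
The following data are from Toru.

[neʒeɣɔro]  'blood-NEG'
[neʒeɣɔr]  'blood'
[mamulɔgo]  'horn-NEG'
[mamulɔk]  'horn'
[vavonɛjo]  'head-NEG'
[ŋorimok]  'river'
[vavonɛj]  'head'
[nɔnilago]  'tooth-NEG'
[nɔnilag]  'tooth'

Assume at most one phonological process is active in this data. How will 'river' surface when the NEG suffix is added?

The stem for 'horn' ends in [k] in [mamulɔk] but [g] in [mamulɔgo].
Compare 'tooth', with invariant [g] in [nɔnilag] and [nɔnilago]: an analysis with underlying /g/ and a rule producing [k] in isolation would wrongly predict alternation here too.
The underlying segment must be /k/; voiceless stops become voiced between vowels, yielding [g] there.
The one attested form of 'river', [ŋorimok], shows underlying /ŋorimok/. Applying the same rule between vowels gives [ŋorimogo].

[ŋorimogo]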